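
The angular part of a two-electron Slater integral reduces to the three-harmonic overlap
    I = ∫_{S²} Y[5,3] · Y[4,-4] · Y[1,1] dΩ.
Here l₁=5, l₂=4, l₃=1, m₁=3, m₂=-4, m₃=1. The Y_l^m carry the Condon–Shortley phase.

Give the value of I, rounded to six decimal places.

Checks pass: Σm=0; 10 even; l₃=1∈[1,9].
(2·5+1)(2·4+1)(2·1+1) = 297
Δ: 8! 2! 0! / 11! → 1/495
sum: t=4:+1/576 = 1/576
3j²(5 4 1; 0 0 0) = Δ·Π!·Σ² = 5/99  (sign -1)
sum: t=0:+1/80640 = 1/80640
3j²(5 4 1; 3 -4 1) = Δ·Π!·Σ² = 1/495  (sign +1)
combine: 4πI² = 297·5/99·1/495 = 1/33
take √, sign -1: I = -0.04910640

-0.049106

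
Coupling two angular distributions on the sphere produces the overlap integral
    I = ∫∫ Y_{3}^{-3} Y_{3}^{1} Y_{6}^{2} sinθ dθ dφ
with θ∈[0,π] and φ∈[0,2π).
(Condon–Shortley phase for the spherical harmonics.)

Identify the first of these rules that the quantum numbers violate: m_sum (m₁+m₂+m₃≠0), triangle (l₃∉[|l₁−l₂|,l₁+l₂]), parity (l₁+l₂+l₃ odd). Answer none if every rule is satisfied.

none

m₁+m₂+m₃ = -3 + 1 + 2 = 0  ✓
triangle: |3−3|=0 ≤ l₃=6 ≤ 3+3=6  ✓
parity: l₁+l₂+l₃ = 12 is even  ✓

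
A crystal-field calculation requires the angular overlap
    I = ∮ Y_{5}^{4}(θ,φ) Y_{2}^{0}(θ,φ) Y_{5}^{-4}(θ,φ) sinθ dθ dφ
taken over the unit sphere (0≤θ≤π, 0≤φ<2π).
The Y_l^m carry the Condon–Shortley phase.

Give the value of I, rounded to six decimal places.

Checks pass: Σm=0; 12 even; l₃=5∈[3,7].
(2·5+1)(2·2+1)(2·5+1) = 605
Δ: 2! 8! 2! / 13! → 1/38610
sum: t=0:+1/2880 t=1:−1/576 t=2:+1/2880 = -1/960
3j²(5 2 5; 0 0 0) = Δ·Π!·Σ² = 10/429  (sign +1)
sum: t=0:+1/20160 t=1:−1/40320 = 1/40320
3j²(5 2 5; 4 0 -4) = Δ·Π!·Σ² = 6/715  (sign -1)
combine: 4πI² = 605·10/429·6/715 = 20/169
take √, sign -1: I = -0.09704356

-0.097044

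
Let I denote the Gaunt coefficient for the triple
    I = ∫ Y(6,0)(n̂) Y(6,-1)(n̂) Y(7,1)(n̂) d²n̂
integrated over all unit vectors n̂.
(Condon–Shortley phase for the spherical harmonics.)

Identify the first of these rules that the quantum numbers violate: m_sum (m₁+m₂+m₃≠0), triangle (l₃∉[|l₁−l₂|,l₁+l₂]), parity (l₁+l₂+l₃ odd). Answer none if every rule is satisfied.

Σmᵢ = 0  ✓
l₃∈[|l₁−l₂|,l₁+l₂]=[0,12], have l₃=7  ✓
Σlᵢ = 19 ⇒ odd  ✗

parity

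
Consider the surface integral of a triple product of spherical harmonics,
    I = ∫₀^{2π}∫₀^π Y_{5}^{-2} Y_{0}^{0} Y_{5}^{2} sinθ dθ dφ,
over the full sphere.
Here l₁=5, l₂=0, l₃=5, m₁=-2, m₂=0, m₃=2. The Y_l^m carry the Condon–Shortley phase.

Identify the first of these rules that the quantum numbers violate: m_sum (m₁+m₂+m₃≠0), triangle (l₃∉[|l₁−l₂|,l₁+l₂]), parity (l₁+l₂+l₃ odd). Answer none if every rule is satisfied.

none

azimuthal sum: -2 + 0 + 2 = 0  ✓
5 ≤ 5 ≤ 5 (triangle on l)  ✓
L = 5 + 0 + 5 = 10 (even)  ✓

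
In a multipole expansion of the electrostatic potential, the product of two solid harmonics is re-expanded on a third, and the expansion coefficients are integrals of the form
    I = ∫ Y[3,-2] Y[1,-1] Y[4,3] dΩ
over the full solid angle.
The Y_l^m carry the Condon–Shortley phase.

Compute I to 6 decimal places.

m-sum 0 ✓  L=8 even ✓  2≤4≤4 ✓
Π(2lᵢ+1) = 7×3×9 = 189
triangle coeff Δ(3,1,4) = 1/252
Σ_t [0,0]: t=0:+1/36 = 1/36
(3j)²=4/63 [(3 1 4; 0 0 0)], sign=+1
Σ_t [0,0]: t=0:+1/240 = 1/240
(3j)²=1/12 [(3 1 4; -2 -1 3)], sign=-1
⇒ 4πI² = 1/1
I = (-1)√(1/1/(4π)) = -0.28209479

-0.282095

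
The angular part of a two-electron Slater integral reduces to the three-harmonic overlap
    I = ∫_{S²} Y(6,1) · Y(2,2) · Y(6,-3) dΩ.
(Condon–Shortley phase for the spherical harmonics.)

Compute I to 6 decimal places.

0.177674

Checks pass: Σm=0; 14 even; l₃=6∈[4,8].
(2·6+1)(2·2+1)(2·6+1) = 845
Δ: 2! 10! 2! / 15! → 1/90090
sum: t=0:+1/69120 t=1:−1/14400 t=2:+1/69120 = -7/172800
3j²(6 2 6; 0 0 0) = Δ·Π!·Σ² = 14/715  (sign -1)
sum: t=2:+1/120960 = 1/120960
3j²(6 2 6; 1 2 -3) = Δ·Π!·Σ² = 24/1001  (sign -1)
combine: 4πI² = 845·14/715·24/1001 = 48/121
take √, sign +1: I = 0.17767364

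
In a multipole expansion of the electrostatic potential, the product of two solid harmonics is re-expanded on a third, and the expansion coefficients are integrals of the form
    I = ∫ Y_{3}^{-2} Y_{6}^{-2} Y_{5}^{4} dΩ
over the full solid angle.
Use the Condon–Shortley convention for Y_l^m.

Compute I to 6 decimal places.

-0.139560

Rules hold: Σm=0, L=14 even, 3≤5≤9.
N = 7·13·11 = 1001
Δ = 4!·2!·8!/15! = 1/675675
Racah Σ t=1..3: t=1:−1/8640 t=2:+1/2304 t=3:−1/8640 = 7/34560
⇒ 3j(3 6 5; 0 0 0)² = 7/429, sgn -1
Racah Σ t=3..4: t=3:−1/60480 t=4:+1/967680 = -1/64512
⇒ 3j(3 6 5; -2 -2 4)² = 15/1001, sgn +1
4πI² = N·(3j₀)²·(3jₘ)² = 35/143
I = -1·√(0.244755/4π) = -0.13956004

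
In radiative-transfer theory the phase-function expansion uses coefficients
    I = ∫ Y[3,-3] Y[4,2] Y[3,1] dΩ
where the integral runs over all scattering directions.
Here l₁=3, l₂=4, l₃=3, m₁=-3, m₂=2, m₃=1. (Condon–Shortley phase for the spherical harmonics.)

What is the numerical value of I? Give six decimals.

-0.188451

m-sum 0 ✓  L=10 even ✓  1≤3≤7 ✓
Π(2lᵢ+1) = 7×9×7 = 441
triangle coeff Δ(3,4,3) = 1/34650
Σ_t [1,3]: t=1:−1/72 t=2:+1/16 t=3:−1/72 = 5/144
(3j)²=2/77 [(3 4 3; 0 0 0)], sign=-1
Σ_t [4,4]: t=4:+1/192 = 1/192
(3j)²=3/77 [(3 4 3; -3 2 1)], sign=+1
⇒ 4πI² = 54/121
I = (-1)√(54/121/(4π)) = -0.18845135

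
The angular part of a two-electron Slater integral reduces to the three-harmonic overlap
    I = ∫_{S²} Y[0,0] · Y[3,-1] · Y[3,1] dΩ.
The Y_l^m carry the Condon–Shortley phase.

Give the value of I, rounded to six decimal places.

Checks pass: Σm=0; 6 even; l₃=3∈[3,3].
(2·0+1)(2·3+1)(2·3+1) = 49
Δ: 0! 0! 6! / 7! → 1/7
sum: t=0:+1/36 = 1/36
3j²(0 3 3; 0 0 0) = Δ·Π!·Σ² = 1/7  (sign -1)
sum: t=0:+1/48 = 1/48
3j²(0 3 3; 0 -1 1) = Δ·Π!·Σ² = 1/7  (sign +1)
combine: 4πI² = 49·1/7·1/7 = 1/1
take √, sign -1: I = -0.28209479

-0.282095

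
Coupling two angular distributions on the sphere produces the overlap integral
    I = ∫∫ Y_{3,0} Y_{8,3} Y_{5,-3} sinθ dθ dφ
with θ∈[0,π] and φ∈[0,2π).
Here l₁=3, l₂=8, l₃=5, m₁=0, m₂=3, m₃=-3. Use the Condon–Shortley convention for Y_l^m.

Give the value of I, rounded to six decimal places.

-0.170538

m-sum 0 ✓  L=16 even ✓  5≤5≤11 ✓
Π(2lᵢ+1) = 7×17×11 = 1309
triangle coeff Δ(3,8,5) = 1/136136
Σ_t [3,3]: t=3:−1/518400 = -1/518400
(3j)²=56/2431 [(3 8 5; 0 0 0)], sign=+1
Σ_t [3,3]: t=3:−1/2903040 = -1/2903040
(3j)²=75/6188 [(3 8 5; 0 3 -3)], sign=-1
⇒ 4πI² = 1050/2873
I = (-1)√(1050/2873/(4π)) = -0.17053829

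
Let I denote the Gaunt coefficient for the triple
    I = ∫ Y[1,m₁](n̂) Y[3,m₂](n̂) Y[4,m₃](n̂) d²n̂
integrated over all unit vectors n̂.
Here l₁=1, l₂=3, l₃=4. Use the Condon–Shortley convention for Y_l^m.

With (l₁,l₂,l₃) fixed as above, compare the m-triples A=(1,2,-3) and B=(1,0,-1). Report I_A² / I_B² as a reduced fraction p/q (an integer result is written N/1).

21/10

Shared (l₁,l₂,l₃)=(1,3,4): N and (l;000)² cancel in I_A²/I_B².
A: Δ = 0!·2!·6!/9! = 1/252; Racah Σ t=0..0: t=0:+1/240 = 1/240; ⇒ 3j(1 3 4; 1 2 -3)² = 1/12, sgn -1
B: Δ = 0!·2!·6!/9! = 1/252; Racah Σ t=0..0: t=0:+1/72 = 1/72; ⇒ 3j(1 3 4; 1 0 -1)² = 5/126, sgn -1
I_A²/I_B² = (1/12)/(5/126) = 21/10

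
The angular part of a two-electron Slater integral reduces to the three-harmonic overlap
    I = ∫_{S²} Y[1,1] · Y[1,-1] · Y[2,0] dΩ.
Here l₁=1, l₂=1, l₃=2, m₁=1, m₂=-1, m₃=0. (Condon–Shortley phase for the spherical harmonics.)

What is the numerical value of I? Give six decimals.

m-sum 0 ✓  L=4 even ✓  0≤2≤2 ✓
Π(2lᵢ+1) = 3×3×5 = 45
triangle coeff Δ(1,1,2) = 1/30
Σ_t [0,0]: t=0:+1/1 = 1/1
(3j)²=2/15 [(1 1 2; 0 0 0)], sign=+1
Σ_t [0,0]: t=0:+1/4 = 1/4
(3j)²=1/30 [(1 1 2; 1 -1 0)], sign=+1
⇒ 4πI² = 1/5
I = (+1)√(1/5/(4π)) = 0.12615663

0.126157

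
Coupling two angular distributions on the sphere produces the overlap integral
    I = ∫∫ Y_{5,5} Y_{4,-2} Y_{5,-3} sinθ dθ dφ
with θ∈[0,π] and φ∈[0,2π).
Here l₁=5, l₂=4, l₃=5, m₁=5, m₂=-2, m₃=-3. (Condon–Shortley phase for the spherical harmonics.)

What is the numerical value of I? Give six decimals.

Rules hold: Σm=0, L=14 even, 1≤5≤9.
N = 11·9·11 = 1089
Δ = 4!·6!·4!/15! = 1/3153150
Racah Σ t=0..4: t=0:+1/69120 t=1:−1/1728 t=2:+1/576 t=3:−1/1728 t=4:+1/69120 = 7/11520
⇒ 3j(5 4 5; 0 0 0)² = 2/143, sgn -1
Racah Σ t=0..0: t=0:+1/69120 = 1/69120
⇒ 3j(5 4 5; 5 -2 -3)² = 4/143, sgn +1
4πI² = N·(3j₀)²·(3jₘ)² = 72/169
I = -1·√(0.426036/4π) = -0.18412721

-0.184127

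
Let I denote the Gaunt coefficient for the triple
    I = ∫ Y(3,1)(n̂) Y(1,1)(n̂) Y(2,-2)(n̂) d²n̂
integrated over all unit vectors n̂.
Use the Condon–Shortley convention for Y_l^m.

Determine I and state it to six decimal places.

Rules hold: Σm=0, L=6 even, 2≤2≤4.
N = 7·3·5 = 105
Δ = 2!·4!·0!/7! = 1/105
Racah Σ t=1..1: t=1:−1/4 = -1/4
⇒ 3j(3 1 2; 0 0 0)² = 3/35, sgn -1
Racah Σ t=2..2: t=2:+1/48 = 1/48
⇒ 3j(3 1 2; 1 1 -2)² = 1/105, sgn +1
4πI² = N·(3j₀)²·(3jₘ)² = 3/35
I = -1·√(0.0857143/4π) = -0.08258890

-0.082589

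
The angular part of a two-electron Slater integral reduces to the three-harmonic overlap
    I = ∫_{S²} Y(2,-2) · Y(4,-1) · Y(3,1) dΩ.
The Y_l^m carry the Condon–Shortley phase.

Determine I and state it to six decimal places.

0.000000

m-sum = -2 − 1 + 1 = -2 ≠ 0 ⇒ I = 0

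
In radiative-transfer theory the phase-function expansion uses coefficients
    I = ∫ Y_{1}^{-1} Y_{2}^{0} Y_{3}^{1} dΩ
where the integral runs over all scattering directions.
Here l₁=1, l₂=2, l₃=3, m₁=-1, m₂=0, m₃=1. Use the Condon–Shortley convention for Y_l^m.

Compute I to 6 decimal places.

-0.202301

Rules hold: Σm=0, L=6 even, 1≤3≤3.
N = 3·5·7 = 105
Δ = 0!·2!·4!/7! = 1/105
Racah Σ t=0..0: t=0:+1/4 = 1/4
⇒ 3j(1 2 3; 0 0 0)² = 3/35, sgn -1
Racah Σ t=0..0: t=0:+1/8 = 1/8
⇒ 3j(1 2 3; -1 0 1)² = 2/35, sgn +1
4πI² = N·(3j₀)²·(3jₘ)² = 18/35
I = -1·√(0.514286/4π) = -0.20230066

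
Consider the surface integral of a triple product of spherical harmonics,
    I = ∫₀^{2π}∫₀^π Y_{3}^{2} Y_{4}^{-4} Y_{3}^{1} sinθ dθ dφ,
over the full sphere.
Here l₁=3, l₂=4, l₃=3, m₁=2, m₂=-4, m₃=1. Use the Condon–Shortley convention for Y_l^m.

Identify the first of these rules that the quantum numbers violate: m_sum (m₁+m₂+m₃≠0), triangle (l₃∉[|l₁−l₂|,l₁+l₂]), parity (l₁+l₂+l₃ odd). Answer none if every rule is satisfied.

azimuthal sum: 2 − 4 + 1 = -1  ✗
1 ≤ 3 ≤ 7 (triangle on l)
L = 3 + 4 + 3 = 10 (even)

m_sum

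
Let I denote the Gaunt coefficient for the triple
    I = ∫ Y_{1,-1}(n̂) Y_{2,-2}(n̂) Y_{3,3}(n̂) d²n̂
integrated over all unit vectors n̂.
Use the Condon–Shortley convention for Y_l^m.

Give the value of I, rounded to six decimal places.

-0.319865

Rules hold: Σm=0, L=6 even, 1≤3≤3.
N = 3·5·7 = 105
Δ = 0!·2!·4!/7! = 1/105
Racah Σ t=0..0: t=0:+1/4 = 1/4
⇒ 3j(1 2 3; 0 0 0)² = 3/35, sgn -1
Racah Σ t=0..0: t=0:+1/48 = 1/48
⇒ 3j(1 2 3; -1 -2 3)² = 1/7, sgn +1
4πI² = N·(3j₀)²·(3jₘ)² = 9/7
I = -1·√(1.28571/4π) = -0.31986543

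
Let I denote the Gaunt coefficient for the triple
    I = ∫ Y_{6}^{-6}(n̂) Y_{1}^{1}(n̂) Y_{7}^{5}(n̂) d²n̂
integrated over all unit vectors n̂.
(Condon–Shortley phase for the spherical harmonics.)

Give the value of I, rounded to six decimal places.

-0.034990

Checks pass: Σm=0; 14 even; l₃=7∈[5,7].
(2·6+1)(2·1+1)(2·7+1) = 585
Δ: 0! 12! 2! / 15! → 1/1365
sum: t=0:+1/518400 = 1/518400
3j²(6 1 7; 0 0 0) = Δ·Π!·Σ² = 7/195  (sign -1)
sum: t=0:+1/958003200 = 1/958003200
3j²(6 1 7; -6 1 5) = Δ·Π!·Σ² = 1/1365  (sign +1)
combine: 4πI² = 585·7/195·1/1365 = 1/65
take √, sign -1: I = -0.03498955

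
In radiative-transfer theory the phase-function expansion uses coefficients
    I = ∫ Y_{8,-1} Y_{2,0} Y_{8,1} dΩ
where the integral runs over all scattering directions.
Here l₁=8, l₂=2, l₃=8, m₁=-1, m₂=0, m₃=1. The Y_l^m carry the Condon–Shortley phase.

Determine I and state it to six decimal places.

m-sum 0 ✓  L=18 even ✓  6≤8≤10 ✓
Π(2lᵢ+1) = 17×5×17 = 1445
triangle coeff Δ(8,2,8) = 1/348840
Σ_t [0,2]: t=0:+1/116121600 t=1:−1/25401600 t=2:+1/116121600 = -1/45158400
(3j)²=24/1615 [(8 2 8; 0 0 0)], sign=-1
Σ_t [0,2]: t=0:+1/174182400 t=1:−1/29030400 t=2:+1/101606400 = -23/1219276800
(3j)²=529/38760 [(8 2 8; -1 0 1)], sign=+1
⇒ 4πI² = 529/1805
I = (-1)√(529/1805/(4π)) = -0.15271592

-0.152716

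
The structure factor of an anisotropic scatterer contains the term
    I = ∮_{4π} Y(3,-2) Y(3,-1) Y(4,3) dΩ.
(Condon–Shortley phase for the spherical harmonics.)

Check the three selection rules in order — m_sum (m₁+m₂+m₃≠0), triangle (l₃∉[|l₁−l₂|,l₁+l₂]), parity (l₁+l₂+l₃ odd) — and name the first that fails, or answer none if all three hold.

m₁+m₂+m₃ = -2 − 1 + 3 = 0  ✓
triangle: |3−3|=0 ≤ l₃=4 ≤ 3+3=6  ✓
parity: l₁+l₂+l₃ = 10 is even  ✓

none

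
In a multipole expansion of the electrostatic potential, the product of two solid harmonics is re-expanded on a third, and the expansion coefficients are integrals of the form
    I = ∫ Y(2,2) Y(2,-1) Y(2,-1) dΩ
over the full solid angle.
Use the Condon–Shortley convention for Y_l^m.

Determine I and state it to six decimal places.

0.220728

Rules hold: Σm=0, L=6 even, 0≤2≤4.
N = 5·5·5 = 125
Δ = 2!·2!·2!/7! = 1/630
Racah Σ t=0..2: t=0:+1/8 t=1:−1/1 t=2:+1/8 = -3/4
⇒ 3j(2 2 2; 0 0 0)² = 2/35, sgn -1
Racah Σ t=0..0: t=0:+1/4 = 1/4
⇒ 3j(2 2 2; 2 -1 -1)² = 3/35, sgn -1
4πI² = N·(3j₀)²·(3jₘ)² = 30/49
I = +1·√(0.612245/4π) = 0.22072812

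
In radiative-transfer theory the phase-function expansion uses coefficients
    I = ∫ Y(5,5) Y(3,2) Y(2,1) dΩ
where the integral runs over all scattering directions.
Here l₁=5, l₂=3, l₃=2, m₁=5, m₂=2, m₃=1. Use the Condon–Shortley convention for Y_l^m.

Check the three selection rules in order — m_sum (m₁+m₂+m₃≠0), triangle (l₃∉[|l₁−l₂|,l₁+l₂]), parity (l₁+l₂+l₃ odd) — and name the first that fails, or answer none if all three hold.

m_sum

Σmᵢ = 8  ✗
l₃∈[|l₁−l₂|,l₁+l₂]=[2,8], have l₃=2
Σlᵢ = 10 ⇒ even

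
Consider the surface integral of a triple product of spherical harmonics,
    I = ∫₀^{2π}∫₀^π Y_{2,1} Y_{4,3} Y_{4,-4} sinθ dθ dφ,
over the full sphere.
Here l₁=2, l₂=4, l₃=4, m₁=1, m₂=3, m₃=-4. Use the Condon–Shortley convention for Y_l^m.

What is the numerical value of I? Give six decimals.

0.198645

Checks pass: Σm=0; 10 even; l₃=4∈[2,6].
(2·2+1)(2·4+1)(2·4+1) = 405
Δ: 2! 2! 6! / 11! → 1/13860
sum: t=0:+1/192 t=1:−1/36 t=2:+1/192 = -5/288
3j²(2 4 4; 0 0 0) = Δ·Π!·Σ² = 20/693  (sign -1)
sum: t=1:−1/1440 = -1/1440
3j²(2 4 4; 1 3 -4) = Δ·Π!·Σ² = 7/165  (sign -1)
combine: 4πI² = 405·20/693·7/165 = 60/121
take √, sign +1: I = 0.19864517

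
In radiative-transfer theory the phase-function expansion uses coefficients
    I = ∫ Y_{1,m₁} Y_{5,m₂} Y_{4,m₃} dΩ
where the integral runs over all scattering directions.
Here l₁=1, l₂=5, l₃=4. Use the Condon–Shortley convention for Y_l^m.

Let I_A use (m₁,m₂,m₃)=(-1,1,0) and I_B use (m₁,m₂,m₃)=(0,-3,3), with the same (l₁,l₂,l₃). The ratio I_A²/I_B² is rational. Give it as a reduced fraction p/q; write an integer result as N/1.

15/16

Same 1,5,4: normalisation and zero-m 3j drop out of the ratio.
A: Δ: 2! 0! 8! / 11! → 1/495; sum: t=2:+1/1152 = 1/1152; 3j²(1 5 4; -1 1 0) = Δ·Π!·Σ² = 1/33  (sign +1)
B: Δ: 2! 0! 8! / 11! → 1/495; sum: t=1:−1/5040 = -1/5040; 3j²(1 5 4; 0 -3 3) = Δ·Π!·Σ² = 16/495  (sign +1)
I_A²/I_B² = (1/33)/(16/495) = 15/16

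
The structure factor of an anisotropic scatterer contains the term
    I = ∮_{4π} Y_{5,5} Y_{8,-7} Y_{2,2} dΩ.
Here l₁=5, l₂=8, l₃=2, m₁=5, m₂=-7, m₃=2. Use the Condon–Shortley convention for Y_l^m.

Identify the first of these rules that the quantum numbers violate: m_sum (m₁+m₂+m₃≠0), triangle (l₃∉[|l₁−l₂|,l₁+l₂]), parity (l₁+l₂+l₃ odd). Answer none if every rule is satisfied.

azimuthal sum: 5 − 7 + 2 = 0  ✓
3 ≤ 2 ≤ 13 (triangle on l)  ✗
L = 5 + 8 + 2 = 15 (odd)

triangle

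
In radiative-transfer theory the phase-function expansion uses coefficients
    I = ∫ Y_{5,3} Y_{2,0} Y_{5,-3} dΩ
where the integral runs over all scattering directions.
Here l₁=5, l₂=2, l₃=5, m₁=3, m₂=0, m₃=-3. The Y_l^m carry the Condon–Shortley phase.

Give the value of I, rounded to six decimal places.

-0.016174

Checks pass: Σm=0; 12 even; l₃=5∈[3,7].
(2·5+1)(2·2+1)(2·5+1) = 605
Δ: 2! 8! 2! / 13! → 1/38610
sum: t=0:+1/2880 t=1:−1/576 t=2:+1/2880 = -1/960
3j²(5 2 5; 0 0 0) = Δ·Π!·Σ² = 10/429  (sign +1)
sum: t=0:+1/5760 t=1:−1/5040 t=2:+1/161280 = -1/53760
3j²(5 2 5; 3 0 -3) = Δ·Π!·Σ² = 1/4290  (sign -1)
combine: 4πI² = 605·10/429·1/4290 = 5/1521
take √, sign -1: I = -0.01617393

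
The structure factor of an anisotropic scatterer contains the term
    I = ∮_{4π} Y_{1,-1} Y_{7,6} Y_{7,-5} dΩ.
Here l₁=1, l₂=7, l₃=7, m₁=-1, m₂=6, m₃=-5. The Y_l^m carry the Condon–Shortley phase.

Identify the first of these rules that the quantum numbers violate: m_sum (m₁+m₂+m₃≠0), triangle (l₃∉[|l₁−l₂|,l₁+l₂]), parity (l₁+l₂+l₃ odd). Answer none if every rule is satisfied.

m₁+m₂+m₃ = -1 + 6 − 5 = 0  ✓
triangle: |1−7|=6 ≤ l₃=7 ≤ 1+7=8  ✓
parity: l₁+l₂+l₃ = 15 is odd  ✗

parity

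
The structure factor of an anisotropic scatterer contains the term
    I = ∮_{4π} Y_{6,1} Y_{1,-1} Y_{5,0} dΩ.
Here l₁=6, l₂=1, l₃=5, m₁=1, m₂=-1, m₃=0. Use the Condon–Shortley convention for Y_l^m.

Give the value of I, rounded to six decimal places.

Rules hold: Σm=0, L=12 even, 5≤5≤7.
N = 13·3·11 = 429
Δ = 2!·10!·0!/13! = 1/858
Racah Σ t=1..1: t=1:−1/14400 = -1/14400
⇒ 3j(6 1 5; 0 0 0)² = 6/143, sgn +1
Racah Σ t=0..0: t=0:+1/28800 = 1/28800
⇒ 3j(6 1 5; 1 -1 0)² = 7/286, sgn -1
4πI² = N·(3j₀)²·(3jₘ)² = 63/143
I = -1·√(0.440559/4π) = -0.18723944

-0.187239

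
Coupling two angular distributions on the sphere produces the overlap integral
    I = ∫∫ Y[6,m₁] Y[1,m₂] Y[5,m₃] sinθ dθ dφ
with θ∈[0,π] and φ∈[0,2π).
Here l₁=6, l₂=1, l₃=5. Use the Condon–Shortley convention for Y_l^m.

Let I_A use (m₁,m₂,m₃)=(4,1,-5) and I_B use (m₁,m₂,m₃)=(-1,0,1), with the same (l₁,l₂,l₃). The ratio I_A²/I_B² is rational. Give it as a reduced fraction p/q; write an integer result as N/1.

1/35

Same 6,1,5: normalisation and zero-m 3j drop out of the ratio.
A: Δ: 2! 10! 0! / 13! → 1/858; sum: t=2:+1/7257600 = 1/7257600; 3j²(6 1 5; 4 1 -5) = Δ·Π!·Σ² = 1/858  (sign +1)
B: Δ: 2! 10! 0! / 13! → 1/858; sum: t=1:−1/17280 = -1/17280; 3j²(6 1 5; -1 0 1) = Δ·Π!·Σ² = 35/858  (sign -1)
I_A²/I_B² = (1/858)/(35/858) = 1/35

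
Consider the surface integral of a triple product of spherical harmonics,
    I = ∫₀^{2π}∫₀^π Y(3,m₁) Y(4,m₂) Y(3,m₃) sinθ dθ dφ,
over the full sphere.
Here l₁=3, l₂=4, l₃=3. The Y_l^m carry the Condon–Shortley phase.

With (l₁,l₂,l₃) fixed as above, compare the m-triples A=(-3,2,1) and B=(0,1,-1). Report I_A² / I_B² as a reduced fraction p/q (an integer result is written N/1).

18/5

Shared (l₁,l₂,l₃)=(3,4,3): N and (l;000)² cancel in I_A²/I_B².
A: Δ = 4!·2!·4!/11! = 1/34650; Racah Σ t=4..4: t=4:+1/192 = 1/192; ⇒ 3j(3 4 3; -3 2 1)² = 3/77, sgn +1
B: Δ = 4!·2!·4!/11! = 1/34650; Racah Σ t=1..3: t=1:−1/288 t=2:+1/24 t=3:−1/48 = 5/288; ⇒ 3j(3 4 3; 0 1 -1)² = 5/462, sgn +1
I_A²/I_B² = (3/77)/(5/462) = 18/5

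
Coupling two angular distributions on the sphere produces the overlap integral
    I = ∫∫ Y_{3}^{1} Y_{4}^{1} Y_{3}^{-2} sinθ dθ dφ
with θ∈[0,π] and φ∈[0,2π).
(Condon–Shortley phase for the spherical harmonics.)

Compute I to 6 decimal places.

Rules hold: Σm=0, L=10 even, 1≤3≤7.
N = 7·9·7 = 441
Δ = 4!·2!·4!/11! = 1/34650
Racah Σ t=1..3: t=1:−1/72 t=2:+1/16 t=3:−1/72 = 5/144
⇒ 3j(3 4 3; 0 0 0)² = 2/77, sgn -1
Racah Σ t=1..2: t=1:−1/144 t=2:+1/48 = 1/72
⇒ 3j(3 4 3; 1 1 -2)² = 16/693, sgn -1
4πI² = N·(3j₀)²·(3jₘ)² = 32/121
I = +1·√(0.264463/4π) = 0.14506992

0.145070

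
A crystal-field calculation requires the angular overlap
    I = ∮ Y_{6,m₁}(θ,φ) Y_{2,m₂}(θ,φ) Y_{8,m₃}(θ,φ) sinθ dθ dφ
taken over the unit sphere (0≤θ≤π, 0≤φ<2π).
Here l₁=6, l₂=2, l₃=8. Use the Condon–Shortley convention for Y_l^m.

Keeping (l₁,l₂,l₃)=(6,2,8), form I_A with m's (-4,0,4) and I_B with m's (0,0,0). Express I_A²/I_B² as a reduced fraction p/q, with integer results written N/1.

l's match ⇒ only the (l;m) 3-j factors differ between A and B.
A: triangle coeff Δ(6,2,8) = 1/30940; Σ_t [0,0]: t=0:+1/29030400 = 1/29030400; (3j)²=99/7735 [(6 2 8; -4 0 4)], sign=+1
B: triangle coeff Δ(6,2,8) = 1/30940; Σ_t [0,0]: t=0:+1/2073600 = 1/2073600; (3j)²=28/1105 [(6 2 8; 0 0 0)], sign=+1
I_A²/I_B² = (99/7735)/(28/1105) = 99/196

99/196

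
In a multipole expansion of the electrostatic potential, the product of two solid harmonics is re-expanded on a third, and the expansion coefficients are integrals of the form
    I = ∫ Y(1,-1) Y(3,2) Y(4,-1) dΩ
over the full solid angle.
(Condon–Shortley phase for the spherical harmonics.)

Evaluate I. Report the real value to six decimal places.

-0.106622

Rules hold: Σm=0, L=8 even, 2≤4≤4.
N = 3·7·9 = 189
Δ = 0!·2!·6!/9! = 1/252
Racah Σ t=0..0: t=0:+1/36 = 1/36
⇒ 3j(1 3 4; 0 0 0)² = 4/63, sgn +1
Racah Σ t=0..0: t=0:+1/240 = 1/240
⇒ 3j(1 3 4; -1 2 -1)² = 1/84, sgn -1
4πI² = N·(3j₀)²·(3jₘ)² = 1/7
I = -1·√(0.142857/4π) = -0.10662181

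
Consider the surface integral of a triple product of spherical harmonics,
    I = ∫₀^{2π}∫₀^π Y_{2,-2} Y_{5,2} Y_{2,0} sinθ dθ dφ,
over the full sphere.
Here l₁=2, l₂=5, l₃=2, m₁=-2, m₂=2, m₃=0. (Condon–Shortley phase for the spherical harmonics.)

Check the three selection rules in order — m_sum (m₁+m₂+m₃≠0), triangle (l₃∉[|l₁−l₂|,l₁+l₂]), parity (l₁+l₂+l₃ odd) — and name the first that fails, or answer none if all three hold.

triangle

Σmᵢ = 0  ✓
l₃∈[|l₁−l₂|,l₁+l₂]=[3,7], have l₃=2  ✗
Σlᵢ = 9 ⇒ odd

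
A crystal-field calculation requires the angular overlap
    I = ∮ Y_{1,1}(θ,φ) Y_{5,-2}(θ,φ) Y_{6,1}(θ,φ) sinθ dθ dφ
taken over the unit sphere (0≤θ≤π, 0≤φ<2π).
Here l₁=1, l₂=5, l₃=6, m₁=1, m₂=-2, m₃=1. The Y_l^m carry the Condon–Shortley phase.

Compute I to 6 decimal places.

Checks pass: Σm=0; 12 even; l₃=6∈[4,6].
(2·1+1)(2·5+1)(2·6+1) = 429
Δ: 0! 2! 10! / 13! → 1/858
sum: t=0:+1/14400 = 1/14400
3j²(1 5 6; 0 0 0) = Δ·Π!·Σ² = 6/143  (sign +1)
sum: t=0:+1/60480 = 1/60480
3j²(1 5 6; 1 -2 1) = Δ·Π!·Σ² = 5/429  (sign -1)
combine: 4πI² = 429·6/143·5/429 = 30/143
take √, sign -1: I = -0.12920749

-0.129207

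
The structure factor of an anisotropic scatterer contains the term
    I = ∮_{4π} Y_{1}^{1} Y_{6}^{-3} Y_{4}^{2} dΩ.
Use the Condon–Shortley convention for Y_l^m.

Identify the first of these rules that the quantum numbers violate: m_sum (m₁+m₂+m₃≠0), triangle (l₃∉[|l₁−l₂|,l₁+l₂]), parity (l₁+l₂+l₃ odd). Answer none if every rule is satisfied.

azimuthal sum: 1 − 3 + 2 = 0  ✓
5 ≤ 4 ≤ 7 (triangle on l)  ✗
L = 1 + 6 + 4 = 11 (odd)

triangle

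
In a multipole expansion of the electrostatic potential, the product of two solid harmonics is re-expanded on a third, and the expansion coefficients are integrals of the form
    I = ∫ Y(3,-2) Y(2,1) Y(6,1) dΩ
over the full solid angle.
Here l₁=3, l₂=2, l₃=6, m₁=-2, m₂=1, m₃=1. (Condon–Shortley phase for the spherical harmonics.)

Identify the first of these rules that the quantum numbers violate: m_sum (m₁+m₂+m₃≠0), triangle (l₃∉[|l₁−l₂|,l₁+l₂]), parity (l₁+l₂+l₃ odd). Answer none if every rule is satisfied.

m₁+m₂+m₃ = -2 + 1 + 1 = 0  ✓
triangle: |3−2|=1 ≤ l₃=6 ≤ 3+2=5  ✗
parity: l₁+l₂+l₃ = 11 is odd

triangle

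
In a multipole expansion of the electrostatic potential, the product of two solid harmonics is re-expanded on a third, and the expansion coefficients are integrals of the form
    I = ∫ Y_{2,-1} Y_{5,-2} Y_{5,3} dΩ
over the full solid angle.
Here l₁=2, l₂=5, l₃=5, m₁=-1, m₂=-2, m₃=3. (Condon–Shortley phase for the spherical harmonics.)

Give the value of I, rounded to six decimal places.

Checks pass: Σm=0; 12 even; l₃=5∈[3,7].
(2·2+1)(2·5+1)(2·5+1) = 605
Δ: 2! 2! 8! / 13! → 1/38610
sum: t=0:+1/2880 t=1:−1/576 t=2:+1/2880 = -1/960
3j²(2 5 5; 0 0 0) = Δ·Π!·Σ² = 10/429  (sign +1)
sum: t=1:−1/2880 t=2:+1/10080 = -1/4032
3j²(2 5 5; -1 -2 3) = Δ·Π!·Σ² = 10/429  (sign -1)
combine: 4πI² = 605·10/429·10/429 = 500/1521
take √, sign -1: I = -0.16173926

-0.161739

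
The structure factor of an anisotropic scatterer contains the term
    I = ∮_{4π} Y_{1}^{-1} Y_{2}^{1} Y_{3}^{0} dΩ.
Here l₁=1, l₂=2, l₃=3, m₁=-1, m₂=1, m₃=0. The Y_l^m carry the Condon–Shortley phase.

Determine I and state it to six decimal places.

0.143048

Checks pass: Σm=0; 6 even; l₃=3∈[1,3].
(2·1+1)(2·2+1)(2·3+1) = 105
Δ: 0! 2! 4! / 7! → 1/105
sum: t=0:+1/4 = 1/4
3j²(1 2 3; 0 0 0) = Δ·Π!·Σ² = 3/35  (sign -1)
sum: t=0:+1/12 = 1/12
3j²(1 2 3; -1 1 0) = Δ·Π!·Σ² = 1/35  (sign -1)
combine: 4πI² = 105·3/35·1/35 = 9/35
take √, sign +1: I = 0.14304817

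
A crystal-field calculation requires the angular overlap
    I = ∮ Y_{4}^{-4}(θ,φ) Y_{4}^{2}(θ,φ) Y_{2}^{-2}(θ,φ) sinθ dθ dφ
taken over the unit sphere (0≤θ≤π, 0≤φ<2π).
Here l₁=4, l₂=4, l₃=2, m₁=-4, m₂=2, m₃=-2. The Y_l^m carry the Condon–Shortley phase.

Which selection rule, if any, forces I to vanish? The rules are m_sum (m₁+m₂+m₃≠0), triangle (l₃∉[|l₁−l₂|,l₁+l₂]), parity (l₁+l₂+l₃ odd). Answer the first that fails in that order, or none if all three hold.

m_sum

Σmᵢ = -4  ✗
l₃∈[|l₁−l₂|,l₁+l₂]=[0,8], have l₃=2
Σlᵢ = 10 ⇒ even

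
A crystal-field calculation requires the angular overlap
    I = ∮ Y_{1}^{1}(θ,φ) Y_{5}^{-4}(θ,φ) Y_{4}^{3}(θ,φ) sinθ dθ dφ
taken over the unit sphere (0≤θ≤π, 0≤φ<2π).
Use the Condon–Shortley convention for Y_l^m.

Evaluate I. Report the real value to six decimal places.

Rules hold: Σm=0, L=10 even, 4≤4≤6.
N = 3·11·9 = 297
Δ = 2!·0!·8!/11! = 1/495
Racah Σ t=1..1: t=1:−1/576 = -1/576
⇒ 3j(1 5 4; 0 0 0)² = 5/99, sgn -1
Racah Σ t=0..0: t=0:+1/10080 = 1/10080
⇒ 3j(1 5 4; 1 -4 3)² = 4/55, sgn -1
4πI² = N·(3j₀)²·(3jₘ)² = 12/11
I = +1·√(1.09091/4π) = 0.29463840

0.294638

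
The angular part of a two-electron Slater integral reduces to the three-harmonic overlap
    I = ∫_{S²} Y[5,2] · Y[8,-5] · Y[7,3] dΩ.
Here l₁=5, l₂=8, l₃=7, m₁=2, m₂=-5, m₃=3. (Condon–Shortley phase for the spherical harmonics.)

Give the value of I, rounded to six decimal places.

-0.129449

Checks pass: Σm=0; 20 even; l₃=7∈[3,13].
(2·5+1)(2·8+1)(2·7+1) = 2805
Δ: 6! 4! 10! / 21! → 1/814773960
sum: t=1:−1/87091200 t=2:+1/4976640 t=3:−1/2073600 t=4:+1/4976640 t=5:−1/87091200 = -1/9676800
3j²(5 8 7; 0 0 0) = Δ·Π!·Σ² = 360/46189  (sign +1)
sum: t=0:+1/130636800 t=1:−1/38707200 t=2:+1/104509440 t=3:−1/3135283200 = -1/111974400
3j²(5 8 7; 2 -5 3) = Δ·Π!·Σ² = 28/2907  (sign -1)
combine: 4πI² = 2805·360/46189·28/2907 = 16800/79781
take √, sign -1: I = -0.12944938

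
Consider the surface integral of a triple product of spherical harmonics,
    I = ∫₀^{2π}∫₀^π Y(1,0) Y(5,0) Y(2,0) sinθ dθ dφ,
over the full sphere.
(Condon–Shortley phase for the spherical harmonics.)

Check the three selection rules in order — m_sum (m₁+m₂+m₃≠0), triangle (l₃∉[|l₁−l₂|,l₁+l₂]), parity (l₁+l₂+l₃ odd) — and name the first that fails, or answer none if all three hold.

Σmᵢ = 0  ✓
l₃∈[|l₁−l₂|,l₁+l₂]=[4,6], have l₃=2  ✗
Σlᵢ = 8 ⇒ even

triangle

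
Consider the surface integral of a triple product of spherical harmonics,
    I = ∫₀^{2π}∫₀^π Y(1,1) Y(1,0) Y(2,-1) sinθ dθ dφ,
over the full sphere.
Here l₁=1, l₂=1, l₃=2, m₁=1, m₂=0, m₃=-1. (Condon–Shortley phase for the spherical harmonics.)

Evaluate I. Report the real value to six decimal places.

m-sum 0 ✓  L=4 even ✓  0≤2≤2 ✓
Π(2lᵢ+1) = 3×3×5 = 45
triangle coeff Δ(1,1,2) = 1/30
Σ_t [0,0]: t=0:+1/1 = 1/1
(3j)²=2/15 [(1 1 2; 0 0 0)], sign=+1
Σ_t [0,0]: t=0:+1/2 = 1/2
(3j)²=1/10 [(1 1 2; 1 0 -1)], sign=-1
⇒ 4πI² = 3/5
I = (-1)√(3/5/(4π)) = -0.21850969

-0.218510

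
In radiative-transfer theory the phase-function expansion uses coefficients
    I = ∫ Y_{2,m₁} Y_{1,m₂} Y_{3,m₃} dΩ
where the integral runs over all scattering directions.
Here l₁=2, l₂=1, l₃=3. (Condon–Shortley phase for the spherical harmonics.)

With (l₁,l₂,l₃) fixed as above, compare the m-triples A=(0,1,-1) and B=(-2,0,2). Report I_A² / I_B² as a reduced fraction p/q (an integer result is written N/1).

Same 2,1,3: normalisation and zero-m 3j drop out of the ratio.
A: Δ: 0! 4! 2! / 7! → 1/105; sum: t=0:+1/8 = 1/8; 3j²(2 1 3; 0 1 -1) = Δ·Π!·Σ² = 2/35  (sign +1)
B: Δ: 0! 4! 2! / 7! → 1/105; sum: t=0:+1/24 = 1/24; 3j²(2 1 3; -2 0 2) = Δ·Π!·Σ² = 1/21  (sign -1)
I_A²/I_B² = (2/35)/(1/21) = 6/5

6/5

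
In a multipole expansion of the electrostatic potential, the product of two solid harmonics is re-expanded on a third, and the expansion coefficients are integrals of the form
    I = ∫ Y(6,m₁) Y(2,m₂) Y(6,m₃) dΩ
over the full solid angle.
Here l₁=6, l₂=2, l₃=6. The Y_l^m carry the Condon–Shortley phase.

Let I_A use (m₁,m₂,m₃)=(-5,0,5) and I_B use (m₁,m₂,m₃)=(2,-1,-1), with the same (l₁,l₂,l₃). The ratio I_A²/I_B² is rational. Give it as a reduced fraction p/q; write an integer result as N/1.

121/60

Shared (l₁,l₂,l₃)=(6,2,6): N and (l;000)² cancel in I_A²/I_B².
A: Δ = 2!·10!·2!/15! = 1/90090; Racah Σ t=1..2: t=1:−1/3628800 t=2:+1/1451520 = 1/2419200; ⇒ 3j(6 2 6; -5 0 5)² = 11/910, sgn -1
B: Δ = 2!·10!·2!/15! = 1/90090; Racah Σ t=0..1: t=0:+1/34560 t=1:−1/60480 = 1/80640; ⇒ 3j(6 2 6; 2 -1 -1)² = 6/1001, sgn -1
I_A²/I_B² = (11/910)/(6/1001) = 121/60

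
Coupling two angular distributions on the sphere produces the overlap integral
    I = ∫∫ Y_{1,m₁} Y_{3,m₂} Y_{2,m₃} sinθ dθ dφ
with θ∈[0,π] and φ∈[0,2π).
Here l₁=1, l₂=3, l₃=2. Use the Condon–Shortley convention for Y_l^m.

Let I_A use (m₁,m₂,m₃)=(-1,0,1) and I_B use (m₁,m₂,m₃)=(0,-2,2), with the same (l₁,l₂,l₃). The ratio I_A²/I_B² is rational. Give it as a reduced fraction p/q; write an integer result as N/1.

3/5

Shared (l₁,l₂,l₃)=(1,3,2): N and (l;000)² cancel in I_A²/I_B².
A: Δ = 2!·0!·4!/7! = 1/105; Racah Σ t=2..2: t=2:+1/12 = 1/12; ⇒ 3j(1 3 2; -1 0 1)² = 1/35, sgn -1
B: Δ = 2!·0!·4!/7! = 1/105; Racah Σ t=1..1: t=1:−1/24 = -1/24; ⇒ 3j(1 3 2; 0 -2 2)² = 1/21, sgn -1
I_A²/I_B² = (1/35)/(1/21) = 3/5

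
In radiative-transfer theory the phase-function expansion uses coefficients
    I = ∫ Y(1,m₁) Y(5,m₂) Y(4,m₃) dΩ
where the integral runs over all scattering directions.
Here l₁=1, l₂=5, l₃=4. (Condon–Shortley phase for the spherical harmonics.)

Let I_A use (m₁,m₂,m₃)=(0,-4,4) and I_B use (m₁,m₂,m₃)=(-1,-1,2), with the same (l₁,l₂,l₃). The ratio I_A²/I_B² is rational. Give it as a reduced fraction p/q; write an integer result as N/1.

3/2

Shared (l₁,l₂,l₃)=(1,5,4): N and (l;000)² cancel in I_A²/I_B².
A: Δ = 2!·0!·8!/11! = 1/495; Racah Σ t=1..1: t=1:−1/40320 = -1/40320; ⇒ 3j(1 5 4; 0 -4 4)² = 1/55, sgn -1
B: Δ = 2!·0!·8!/11! = 1/495; Racah Σ t=2..2: t=2:+1/2880 = 1/2880; ⇒ 3j(1 5 4; -1 -1 2)² = 2/165, sgn +1
I_A²/I_B² = (1/55)/(2/165) = 3/2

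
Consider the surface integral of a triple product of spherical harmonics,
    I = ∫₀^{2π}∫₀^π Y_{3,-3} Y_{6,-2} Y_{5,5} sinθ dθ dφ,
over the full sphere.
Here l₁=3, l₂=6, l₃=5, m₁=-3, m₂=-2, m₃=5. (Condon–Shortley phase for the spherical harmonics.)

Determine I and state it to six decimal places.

Rules hold: Σm=0, L=14 even, 3≤5≤9.
N = 7·13·11 = 1001
Δ = 4!·2!·8!/15! = 1/675675
Racah Σ t=1..3: t=1:−1/8640 t=2:+1/2304 t=3:−1/8640 = 7/34560
⇒ 3j(3 6 5; 0 0 0)² = 7/429, sgn -1
Racah Σ t=4..4: t=4:+1/1935360 = 1/1935360
⇒ 3j(3 6 5; -3 -2 5)² = 1/1001, sgn +1
4πI² = N·(3j₀)²·(3jₘ)² = 7/429
I = -1·√(0.016317/4π) = -0.03603425

-0.036034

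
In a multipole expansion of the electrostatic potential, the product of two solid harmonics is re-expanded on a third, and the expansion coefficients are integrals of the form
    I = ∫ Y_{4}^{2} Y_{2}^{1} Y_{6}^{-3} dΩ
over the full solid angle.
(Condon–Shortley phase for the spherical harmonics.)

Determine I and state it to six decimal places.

-0.252474

m-sum 0 ✓  L=12 even ✓  2≤6≤6 ✓
Π(2lᵢ+1) = 9×5×13 = 585
triangle coeff Δ(4,2,6) = 1/6435
Σ_t [0,0]: t=0:+1/2304 = 1/2304
(3j)²=5/143 [(4 2 6; 0 0 0)], sign=+1
Σ_t [0,0]: t=0:+1/8640 = 1/8640
(3j)²=28/715 [(4 2 6; 2 1 -3)], sign=-1
⇒ 4πI² = 1260/1573
I = (-1)√(1260/1573/(4π)) = -0.25247360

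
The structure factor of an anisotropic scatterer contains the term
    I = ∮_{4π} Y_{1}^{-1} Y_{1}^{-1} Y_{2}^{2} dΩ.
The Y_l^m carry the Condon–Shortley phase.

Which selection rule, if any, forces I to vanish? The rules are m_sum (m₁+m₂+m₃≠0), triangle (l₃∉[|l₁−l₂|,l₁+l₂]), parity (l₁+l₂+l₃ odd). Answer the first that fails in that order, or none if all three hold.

none

azimuthal sum: -1 − 1 + 2 = 0  ✓
0 ≤ 2 ≤ 2 (triangle on l)  ✓
L = 1 + 1 + 2 = 4 (even)  ✓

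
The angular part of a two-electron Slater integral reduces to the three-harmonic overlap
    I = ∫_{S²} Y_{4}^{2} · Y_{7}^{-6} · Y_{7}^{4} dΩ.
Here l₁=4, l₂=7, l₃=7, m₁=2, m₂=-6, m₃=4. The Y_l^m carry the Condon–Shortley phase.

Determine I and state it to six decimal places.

0.160865

m-sum 0 ✓  L=18 even ✓  3≤7≤11 ✓
Π(2lᵢ+1) = 9×15×15 = 2025
triangle coeff Δ(4,7,7) = 1/58198140
Σ_t [0,4]: t=0:+1/17418240 t=1:−1/622080 t=2:+1/230400 t=3:−1/622080 t=4:+1/17418240 = 1/806400
(3j)²=2268/230945 [(4 7 7; 0 0 0)], sign=-1
Σ_t [0,1]: t=0:+1/34836480 t=1:−1/130636800 = 11/522547200
(3j)²=1331/81396 [(4 7 7; 2 -6 4)], sign=-1
⇒ 4πI² = 441045/1356277
I = (+1)√(441045/1356277/(4π)) = 0.16086528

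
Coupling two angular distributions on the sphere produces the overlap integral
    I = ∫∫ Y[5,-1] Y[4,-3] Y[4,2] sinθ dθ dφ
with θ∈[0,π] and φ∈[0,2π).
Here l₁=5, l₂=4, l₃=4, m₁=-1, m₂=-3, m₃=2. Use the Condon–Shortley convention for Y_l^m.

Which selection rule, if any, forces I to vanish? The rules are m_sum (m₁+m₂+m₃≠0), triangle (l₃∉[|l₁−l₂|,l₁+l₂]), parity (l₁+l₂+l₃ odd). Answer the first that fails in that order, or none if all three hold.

azimuthal sum: -1 − 3 + 2 = -2  ✗
1 ≤ 4 ≤ 9 (triangle on l)
L = 5 + 4 + 4 = 13 (odd)

m_sum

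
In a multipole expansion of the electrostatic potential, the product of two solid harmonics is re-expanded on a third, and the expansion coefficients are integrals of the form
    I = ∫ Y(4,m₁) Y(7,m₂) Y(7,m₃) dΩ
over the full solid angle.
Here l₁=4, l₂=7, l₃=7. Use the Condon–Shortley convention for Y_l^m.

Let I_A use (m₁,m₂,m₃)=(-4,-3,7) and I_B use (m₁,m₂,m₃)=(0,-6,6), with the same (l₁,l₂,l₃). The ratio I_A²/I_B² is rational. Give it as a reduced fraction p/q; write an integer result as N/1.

490/1287

Same 4,7,7: normalisation and zero-m 3j drop out of the ratio.
A: Δ: 4! 4! 10! / 19! → 1/58198140; sum: t=4:+1/2090188800 = 1/2090188800; 3j²(4 7 7; -4 -3 7) = Δ·Π!·Σ² = 7/5814  (sign +1)
B: Δ: 4! 4! 10! / 19! → 1/58198140; sum: t=0:+1/209018880 t=1:−1/130636800 = -1/348364800; 3j²(4 7 7; 0 -6 6) = Δ·Π!·Σ² = 143/45220  (sign +1)
I_A²/I_B² = (7/5814)/(143/45220) = 490/1287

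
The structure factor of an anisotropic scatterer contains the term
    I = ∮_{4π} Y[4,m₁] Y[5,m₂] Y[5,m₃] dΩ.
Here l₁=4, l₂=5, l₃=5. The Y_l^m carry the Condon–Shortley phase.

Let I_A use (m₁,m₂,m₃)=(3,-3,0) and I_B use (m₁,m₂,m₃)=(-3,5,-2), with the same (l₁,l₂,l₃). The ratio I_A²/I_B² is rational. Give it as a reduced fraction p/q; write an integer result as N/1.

l's match ⇒ only the (l;m) 3-j factors differ between A and B.
A: triangle coeff Δ(4,5,5) = 1/3153150; Σ_t [0,1]: t=0:+1/6912 t=1:−1/17280 = 1/11520; (3j)²=2/143 [(4 5 5; 3 -3 0)], sign=-1
B: triangle coeff Δ(4,5,5) = 1/3153150; Σ_t [4,4]: t=4:+1/103680 = 1/103680; (3j)²=7/429 [(4 5 5; -3 5 -2)], sign=-1
I_A²/I_B² = (2/143)/(7/429) = 6/7

6/7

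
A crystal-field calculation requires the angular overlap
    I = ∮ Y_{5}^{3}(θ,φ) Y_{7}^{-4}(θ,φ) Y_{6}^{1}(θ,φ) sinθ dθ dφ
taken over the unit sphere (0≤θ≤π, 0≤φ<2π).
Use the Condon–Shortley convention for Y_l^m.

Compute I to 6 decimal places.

-0.099902

Checks pass: Σm=0; 18 even; l₃=6∈[2,12].
(2·5+1)(2·7+1)(2·6+1) = 2145
Δ: 6! 4! 8! / 19! → 1/174594420
sum: t=1:−1/4147200 t=2:+1/207360 t=3:−1/82944 t=4:+1/207360 t=5:−1/4147200 = -1/345600
3j²(5 7 6; 0 0 0) = Δ·Π!·Σ² = 420/46189  (sign -1)
sum: t=0:+1/2073600 t=1:−1/1036800 t=2:+1/5806080 = -1/3225600
3j²(5 7 6; 3 -4 1) = Δ·Π!·Σ² = 27/4199  (sign +1)
combine: 4πI² = 2145·420/46189·27/4199 = 170100/1356277
take √, sign -1: I = -0.09990173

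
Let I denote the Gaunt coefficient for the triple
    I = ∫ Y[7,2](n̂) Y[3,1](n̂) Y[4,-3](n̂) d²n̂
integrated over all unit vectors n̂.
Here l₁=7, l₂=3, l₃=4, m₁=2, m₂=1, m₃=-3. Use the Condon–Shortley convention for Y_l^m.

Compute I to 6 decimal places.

0.090400

m-sum 0 ✓  L=14 even ✓  4≤4≤10 ✓
Π(2lᵢ+1) = 15×7×9 = 945
triangle coeff Δ(7,3,4) = 1/45045
Σ_t [3,3]: t=3:−1/20736 = -1/20736
(3j)²=35/1287 [(7 3 4; 0 0 0)], sign=-1
Σ_t [4,4]: t=4:+1/241920 = 1/241920
(3j)²=4/1001 [(7 3 4; 2 1 -3)], sign=-1
⇒ 4πI² = 2100/20449
I = (+1)√(2100/20449/(4π)) = 0.09040005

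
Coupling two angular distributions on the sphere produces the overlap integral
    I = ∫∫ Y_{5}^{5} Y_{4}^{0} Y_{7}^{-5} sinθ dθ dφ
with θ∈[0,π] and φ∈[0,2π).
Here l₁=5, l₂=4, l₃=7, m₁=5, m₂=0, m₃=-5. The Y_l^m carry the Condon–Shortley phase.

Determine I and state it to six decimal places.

m-sum 0 ✓  L=16 even ✓  1≤7≤9 ✓
Π(2lᵢ+1) = 11×9×15 = 1485
triangle coeff Δ(5,4,7) = 1/6126120
Σ_t [0,2]: t=0:+1/69120 t=1:−1/20736 t=2:+1/69120 = -1/51840
(3j)²=280/21879 [(5 4 7; 0 0 0)], sign=+1
Σ_t [0,0]: t=0:+1/3870720 = 1/3870720
(3j)²=135/6188 [(5 4 7; 5 0 -5)], sign=+1
⇒ 4πI² = 20250/48841
I = (+1)√(20250/48841/(4π)) = 0.18164160

0.181642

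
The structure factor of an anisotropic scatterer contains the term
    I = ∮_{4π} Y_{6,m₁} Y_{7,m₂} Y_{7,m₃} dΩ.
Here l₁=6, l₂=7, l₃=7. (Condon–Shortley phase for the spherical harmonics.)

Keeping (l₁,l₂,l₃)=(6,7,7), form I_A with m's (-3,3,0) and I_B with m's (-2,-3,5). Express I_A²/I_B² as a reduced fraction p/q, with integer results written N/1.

l's match ⇒ only the (l;m) 3-j factors differ between A and B.
A: triangle coeff Δ(6,7,7) = 1/2444321880; Σ_t [3,6]: t=3:−1/130636800 t=4:+1/8294400 t=5:−1/4147200 t=6:+1/14929920 = -1/16329600; (3j)²=1024/138567 [(6 7 7; -3 3 0)], sign=+1
B: triangle coeff Δ(6,7,7) = 1/2444321880; Σ_t [2,4]: t=2:+1/49766400 t=3:−1/21772800 t=4:+1/92897280 = -1/66355200; (3j)²=63/8398 [(6 7 7; -2 -3 5)], sign=-1
I_A²/I_B² = (1024/138567)/(63/8398) = 2048/2079

2048/2079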